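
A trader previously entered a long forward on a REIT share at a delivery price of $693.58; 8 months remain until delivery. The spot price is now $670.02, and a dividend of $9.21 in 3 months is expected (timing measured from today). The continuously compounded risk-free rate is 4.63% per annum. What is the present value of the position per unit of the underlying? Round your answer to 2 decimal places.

PV(remaining dividends) I = 9.21·e^(−0.0463·3/12) = 9.1040
Current forward F = (S − I)·e^(rT) = (670.02 − 9.1040)·e^(0.0463·8/12) = 660.9160 × 1.031348 = 681.6344
Value (long) = (F − K)·e^(−rT) = (681.6344 − 693.58) × 0.969605 = -11.5825
Value = -$11.58

-$11.58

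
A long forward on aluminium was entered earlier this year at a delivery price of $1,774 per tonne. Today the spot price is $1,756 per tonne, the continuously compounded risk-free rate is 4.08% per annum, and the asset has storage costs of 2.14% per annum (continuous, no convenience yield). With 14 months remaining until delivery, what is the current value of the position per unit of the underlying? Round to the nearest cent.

$108.86 per tonne

Current fair forward for the remaining 14 months: F = S·e^((r + u)·T), (r + u) = 0.0408 + 0.0214 = 0.0622
F = 1756 · e^(0.0622 × 14/12) = 1756 × 1.07526449 = 1888.1644
Value of long forward = (F − K)·e^(−rT) = (1888.1644 − 1774) · e^(−0.0408·14/12)
= 114.1644 × 0.95351512 = 108.86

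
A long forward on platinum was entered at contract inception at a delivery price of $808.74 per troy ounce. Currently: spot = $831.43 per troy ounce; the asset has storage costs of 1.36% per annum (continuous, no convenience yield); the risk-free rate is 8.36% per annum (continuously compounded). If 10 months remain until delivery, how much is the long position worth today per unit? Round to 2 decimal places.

$86.59 per troy ounce

Current fair forward for the remaining 10 months: F = S·e^((r + u)·T), (r + u) = 0.0836 + 0.0136 = 0.0972
F = 831.43 · e^(0.0972 × 10/12) = 831.43 × 1.084371 = 901.5786
Value of long forward = (F − K)·e^(−rT) = (901.5786 − 808.74) · e^(−0.0836·10/12)
= 92.8386 × 0.932705 = 86.59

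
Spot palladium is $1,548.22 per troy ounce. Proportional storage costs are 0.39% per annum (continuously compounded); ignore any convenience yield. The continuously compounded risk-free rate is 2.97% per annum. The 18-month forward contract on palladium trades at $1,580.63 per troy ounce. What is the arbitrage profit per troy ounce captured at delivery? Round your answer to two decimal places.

Fair forward: F* = S·e^(carry·T), with carry = (r + u) = 0.0297 + 0.0039 = 0.0336
F* = 1548.22 · e^(0.0336 × 18/12) = 1548.22 · e^0.05040000 = 1548.22 × 1.05169169 = $1628.2501
Market $1580.63 < fair $1628.2501: forward underpriced → reverse cash-and-carry (short spot, go long the forward).
At maturity, profit = |F_mkt − F*| = |1580.63 − 1628.2501| = $47.62 per troy ounce

$47.62 per troy ounce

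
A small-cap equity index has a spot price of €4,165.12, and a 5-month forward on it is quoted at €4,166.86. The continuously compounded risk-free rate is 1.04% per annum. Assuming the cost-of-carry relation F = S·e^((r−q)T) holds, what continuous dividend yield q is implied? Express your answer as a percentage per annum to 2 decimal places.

From F = S·e^((r−q)T): (r − q) = ln(F/S)/T
ln(4166.86/4165.12) = ln(1.000418) = 0.000418
(r − q) = 0.000418 / (5/12) = 0.001003
q = r − ln(F/S)/T = 0.0104 − 0.001003 = 0.009397
q = 0.94%

0.94%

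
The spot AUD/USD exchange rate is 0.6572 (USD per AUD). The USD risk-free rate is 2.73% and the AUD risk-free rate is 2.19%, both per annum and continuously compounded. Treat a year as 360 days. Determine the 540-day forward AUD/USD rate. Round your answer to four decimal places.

F = S·e^((r_USD − r_AUD)T) = 0.6572 · e^((0.0273 − 0.0219) × 540/360)
= 0.6572 · e^0.008100 = 0.6572 × 1.008133
F = 0.6625 USD per AUD

0.6625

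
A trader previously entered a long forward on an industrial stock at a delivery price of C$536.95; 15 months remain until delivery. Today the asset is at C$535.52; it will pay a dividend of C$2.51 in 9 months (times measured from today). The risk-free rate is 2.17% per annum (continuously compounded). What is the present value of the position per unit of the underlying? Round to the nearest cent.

PV(remaining dividends) I = 2.51·e^(−0.0217·9/12) = 2.4695
Current forward F = (S − I)·e^(rT) = (535.52 − 2.4695)·e^(0.0217·15/12) = 533.0505 × 1.027496 = 547.7073
Value (long) = (F − K)·e^(−rT) = (547.7073 − 536.95) × 0.973240 = 10.4694
Value = C$10.47

C$10.47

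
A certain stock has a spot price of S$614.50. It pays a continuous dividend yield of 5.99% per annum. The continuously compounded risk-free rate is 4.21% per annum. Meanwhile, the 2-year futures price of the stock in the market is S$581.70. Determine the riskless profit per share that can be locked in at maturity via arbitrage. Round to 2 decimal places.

S$11.31 per share

Fair futures: F* = S·e^(carry·T), with carry = (r − q) = 0.0421 − 0.0599 = -0.0178
F* = 614.50 · e^(-0.0178 × 2) = 614.50 · e^-0.035600 = 614.50 × 0.965026 = S$593.0085
Market S$581.70 < fair S$593.0085: forward underpriced → reverse cash-and-carry (short spot, go long the forward).
At maturity, profit = |F_mkt − F*| = |581.70 − 593.0085| = S$11.31 per share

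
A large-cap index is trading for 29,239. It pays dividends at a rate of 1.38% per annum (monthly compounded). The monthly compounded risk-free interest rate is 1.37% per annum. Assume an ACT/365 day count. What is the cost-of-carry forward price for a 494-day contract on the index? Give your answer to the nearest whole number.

29,235

F = S · (1+r/12)^(12T) / (1+q/12)^(12T)
= 29239 × 1.018704 / 1.018842 = 29239 × 0.999865
F = 29,235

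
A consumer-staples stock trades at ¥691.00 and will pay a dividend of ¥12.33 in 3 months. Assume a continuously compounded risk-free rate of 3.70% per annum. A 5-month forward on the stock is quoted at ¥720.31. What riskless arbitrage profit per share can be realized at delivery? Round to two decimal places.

PV(dividends) I = 12.33·e^(−0.0370·3/12) = 12.2165
Fair forward F* = (S − I)·e^(rT) = (691.00 − 12.2165)·e^0.015417 = 678.7835 × 1.015536 = 689.3291
Market ¥720.31 > fair 689.3291: forward overpriced → cash-and-carry (borrow at r, buy the stock and collect the dividends, short the forward).
Profit at T = |F_mkt − F*| = |720.31 − 689.3291| = ¥30.98 per share

¥30.98 per share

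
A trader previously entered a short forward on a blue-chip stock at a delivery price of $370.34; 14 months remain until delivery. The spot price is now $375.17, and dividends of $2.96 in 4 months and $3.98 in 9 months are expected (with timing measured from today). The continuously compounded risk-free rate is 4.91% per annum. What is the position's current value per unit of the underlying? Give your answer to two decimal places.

-$18.70

PV(remaining dividends) I = 2.96·e^(−0.0491·4/12) + 3.98·e^(−0.0491·9/12) = 6.7481
Current forward F = (S − I)·e^(rT) = (375.17 − 6.7481)·e^(0.0491·14/12) = 368.4219 × 1.058956 = 390.1426
Value (long) = (F − K)·e^(−rT) = (390.1426 − 370.34) × 0.944326 = 18.7001
Short position value = −(long value) = -$18.70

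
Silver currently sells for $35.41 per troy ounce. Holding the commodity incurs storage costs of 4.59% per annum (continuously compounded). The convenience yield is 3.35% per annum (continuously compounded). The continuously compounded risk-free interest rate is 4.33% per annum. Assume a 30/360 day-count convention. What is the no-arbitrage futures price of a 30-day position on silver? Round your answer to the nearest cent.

Net carry = r + u − y = 0.0433 + 0.0459 − 0.0335 = 0.0557
F = S·e^((r+u−y)T) = 35.41 · e^(0.0557 × 30/360) = 35.41 · e^0.004642
= 35.41 × 1.004653 = $35.57 per troy ounce

$35.57 per troy ounce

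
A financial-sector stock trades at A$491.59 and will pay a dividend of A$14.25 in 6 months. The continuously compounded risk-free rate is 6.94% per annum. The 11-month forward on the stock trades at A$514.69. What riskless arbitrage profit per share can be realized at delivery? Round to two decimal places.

A$5.48 per share

PV(dividends) I = 14.25·e^(−0.0694·6/12) = 13.7640
Fair forward F* = (S − I)·e^(rT) = (491.59 − 13.7640)·e^0.063617 = 477.8260 × 1.065684 = 509.2115
Market A$514.69 > fair 509.2115: forward overpriced → cash-and-carry (borrow at r, buy the stock and collect the dividends, short the forward).
Profit at T = |F_mkt − F*| = |514.69 − 509.2115| = A$5.48 per share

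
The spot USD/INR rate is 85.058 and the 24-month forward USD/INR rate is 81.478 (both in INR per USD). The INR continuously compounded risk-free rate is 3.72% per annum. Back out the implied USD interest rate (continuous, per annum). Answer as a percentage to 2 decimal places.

F = S·e^((r_INR − r_USD)T) ⇒ r_USD = r_INR − ln(F/S)/T
ln(81.478/85.058) = -0.043000; /(24/12) = -0.021500
r_USD = 0.0372 + 0.021500 = 0.058700
r_USD = 5.87%

5.87%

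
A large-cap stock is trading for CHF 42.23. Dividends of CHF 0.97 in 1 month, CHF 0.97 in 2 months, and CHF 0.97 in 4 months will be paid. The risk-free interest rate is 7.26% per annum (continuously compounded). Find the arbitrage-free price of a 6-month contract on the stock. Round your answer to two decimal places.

CHF 40.82

PV(dividends) I = 0.97·e^(−0.0726·1/12) + 0.97·e^(−0.0726·2/12) + 0.97·e^(−0.0726·4/12)
I = 0.9641 + 0.9583 + 0.9468 = 2.8692
F = (S − I)·e^(rT) = (42.23 − 2.8692) · e^(0.0726·6/12)
= 39.3608 · e^0.036300 = 39.3608 × 1.036967 = CHF 40.82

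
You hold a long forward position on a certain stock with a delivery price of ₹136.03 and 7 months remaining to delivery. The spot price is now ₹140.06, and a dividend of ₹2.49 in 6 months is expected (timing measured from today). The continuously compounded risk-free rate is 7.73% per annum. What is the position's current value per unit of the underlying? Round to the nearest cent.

₹7.63

PV(remaining dividends) I = 2.49·e^(−0.0773·6/12) = 2.3956
Current forward F = (S − I)·e^(rT) = (140.06 − 2.3956)·e^(0.0773·7/12) = 137.6644 × 1.046124 = 144.0140
Value (long) = (F − K)·e^(−rT) = (144.0140 − 136.03) × 0.955910 = 7.6320
Value = ₹7.63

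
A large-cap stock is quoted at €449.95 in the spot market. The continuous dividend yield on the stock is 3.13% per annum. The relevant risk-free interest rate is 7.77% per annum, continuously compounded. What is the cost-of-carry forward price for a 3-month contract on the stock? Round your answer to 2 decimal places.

F = S·e^((r − q)T) = 449.95 · e^((0.0777 − 0.0313) × 3/12)
= 449.95 · e^0.011600 = 449.95 × 1.011668
F = €455.20

€455.20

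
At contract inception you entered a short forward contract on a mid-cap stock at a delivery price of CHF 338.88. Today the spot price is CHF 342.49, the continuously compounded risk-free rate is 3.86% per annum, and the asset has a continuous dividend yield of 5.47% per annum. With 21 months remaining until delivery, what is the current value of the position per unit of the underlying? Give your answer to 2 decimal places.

Current fair forward for the remaining 21 months: F = S·e^((r − q)·T), (r − q) = 0.0386 − 0.0547 = -0.0161
F = 342.49 · e^(-0.0161 × 21/12) = 342.49 × 0.972218 = 332.9749
Value of long forward = (F − K)·e^(−rT) = (332.9749 − 338.88) · e^(−0.0386·21/12)
= -5.9051 × 0.934681 = -5.52
Short position value = −(long value) = CHF 5.52

CHF 5.52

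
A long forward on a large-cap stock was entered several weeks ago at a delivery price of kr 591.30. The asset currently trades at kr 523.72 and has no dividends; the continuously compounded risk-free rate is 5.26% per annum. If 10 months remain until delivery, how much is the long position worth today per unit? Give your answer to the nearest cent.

-kr 42.22

Current fair forward for the remaining 10 months: F = S·e^(r·T), r = 0.0526
F = 523.72 · e^(0.0526 × 10/12) = 523.72 × 1.044808 = 547.1868
Value of long forward = (F − K)·e^(−rT) = (547.1868 − 591.30) · e^(−0.0526·10/12)
= -44.1132 × 0.957113 = -42.22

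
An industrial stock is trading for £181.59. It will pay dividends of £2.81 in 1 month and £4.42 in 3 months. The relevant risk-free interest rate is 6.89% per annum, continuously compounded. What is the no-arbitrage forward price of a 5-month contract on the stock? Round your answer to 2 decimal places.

PV(dividends) I = 2.81·e^(−0.0689·1/12) + 4.42·e^(−0.0689·3/12)
I = 2.7939 + 4.3445 = 7.1384
F = (S − I)·e^(rT) = (181.59 − 7.1384) · e^(0.0689·5/12)
= 174.4516 · e^0.028708 = 174.4516 × 1.029124 = £179.53

£179.53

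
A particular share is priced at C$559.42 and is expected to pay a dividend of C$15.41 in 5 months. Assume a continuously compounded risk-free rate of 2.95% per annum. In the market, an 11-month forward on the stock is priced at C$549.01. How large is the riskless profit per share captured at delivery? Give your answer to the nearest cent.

PV(dividends) I = 15.41·e^(−0.0295·5/12) = 15.2217
Fair forward F* = (S − I)·e^(rT) = (559.42 − 15.2217)·e^0.027042 = 544.1983 × 1.027411 = 559.1153
Market C$549.01 < fair 559.1153: forward underpriced → reverse cash-and-carry (short the stock, invest proceeds at r, pay the dividends, go long the forward).
Profit at T = |F_mkt − F*| = |549.01 − 559.1153| = C$10.11 per share

C$10.11 per share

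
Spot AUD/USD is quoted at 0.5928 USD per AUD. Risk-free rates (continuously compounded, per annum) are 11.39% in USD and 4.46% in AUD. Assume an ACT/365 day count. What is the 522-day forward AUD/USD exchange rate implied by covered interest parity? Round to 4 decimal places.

0.6546

F = S·e^((r_USD − r_AUD)T) = 0.5928 · e^((0.1139 − 0.0446) × 522/365)
= 0.5928 · e^0.099108 = 0.5928 × 1.104186
F = 0.6546 USD per AUD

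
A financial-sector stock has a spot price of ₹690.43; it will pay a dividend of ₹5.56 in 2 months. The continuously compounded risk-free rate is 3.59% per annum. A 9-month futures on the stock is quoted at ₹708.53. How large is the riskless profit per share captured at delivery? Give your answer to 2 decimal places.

PV(dividends) I = 5.56·e^(−0.0359·2/12) = 5.5268
Fair futures F* = (S − I)·e^(rT) = (690.43 − 5.5268)·e^0.026925 = 684.9032 × 1.027291 = 703.5949
Market ₹708.53 > fair 703.5949: forward overpriced → cash-and-carry (borrow at r, buy the stock and collect the dividends, short the forward).
Profit at T = |F_mkt − F*| = |708.53 − 703.5949| = ₹4.94 per share

₹4.94 per share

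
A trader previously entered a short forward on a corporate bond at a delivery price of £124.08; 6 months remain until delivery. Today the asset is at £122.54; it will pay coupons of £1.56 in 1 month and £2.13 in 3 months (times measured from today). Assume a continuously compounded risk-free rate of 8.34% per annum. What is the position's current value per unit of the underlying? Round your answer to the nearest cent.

£0.11

PV(remaining coupons) I = 1.56·e^(−0.0834·1/12) + 2.13·e^(−0.0834·3/12) = 3.6352
Current forward F = (S − I)·e^(rT) = (122.54 − 3.6352)·e^(0.0834·6/12) = 118.9048 × 1.042582 = 123.9680
Value (long) = (F − K)·e^(−rT) = (123.9680 − 124.08) × 0.959157 = -0.1074
Short position value = −(long value) = £0.11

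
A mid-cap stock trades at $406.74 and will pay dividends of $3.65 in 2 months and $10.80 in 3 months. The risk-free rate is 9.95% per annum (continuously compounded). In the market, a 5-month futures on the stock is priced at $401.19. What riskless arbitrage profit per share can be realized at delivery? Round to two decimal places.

$8.04 per share

PV(dividends) I = 3.65·e^(−0.0995·2/12) + 10.80·e^(−0.0995·3/12) = 14.1246
Fair futures F* = (S − I)·e^(rT) = (406.74 − 14.1246)·e^0.041458 = 392.6154 × 1.042329 = 409.2344
Market $401.19 < fair 409.2344: forward underpriced → reverse cash-and-carry (short the stock, invest proceeds at r, pay the dividends, go long the forward).
Profit at T = |F_mkt − F*| = |401.19 − 409.2344| = $8.04 per share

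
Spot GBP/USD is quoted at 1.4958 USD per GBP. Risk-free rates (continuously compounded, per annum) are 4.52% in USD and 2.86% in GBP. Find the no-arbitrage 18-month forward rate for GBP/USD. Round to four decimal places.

1.5335

F = S·e^((r_USD − r_GBP)T) = 1.4958 · e^((0.0452 − 0.0286) × 18/12)
= 1.4958 · e^0.024900 = 1.4958 × 1.025213
F = 1.5335 USD per GBP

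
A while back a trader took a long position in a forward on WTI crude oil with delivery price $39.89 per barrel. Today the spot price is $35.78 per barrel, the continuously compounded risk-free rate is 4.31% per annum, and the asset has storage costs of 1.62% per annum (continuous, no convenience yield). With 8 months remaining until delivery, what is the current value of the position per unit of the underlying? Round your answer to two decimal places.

Current fair forward for the remaining 8 months: F = S·e^((r + u)·T), (r + u) = 0.0431 + 0.0162 = 0.0593
F = 35.78 · e^(0.0593 × 8/12) = 35.78 × 1.040325 = 37.2228
Value of long forward = (F − K)·e^(−rT) = (37.2228 − 39.89) · e^(−0.0431·8/12)
= -2.6672 × 0.971676 = -2.59

-$2.59 per barrel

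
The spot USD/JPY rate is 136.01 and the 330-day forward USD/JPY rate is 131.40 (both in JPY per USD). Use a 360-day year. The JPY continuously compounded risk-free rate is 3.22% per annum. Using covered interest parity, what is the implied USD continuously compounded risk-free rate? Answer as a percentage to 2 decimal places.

F = S·e^((r_JPY − r_USD)T) ⇒ r_USD = r_JPY − ln(F/S)/T
ln(131.40/136.01) = -0.034482; /(330/360) = -0.037617
r_USD = 0.0322 + 0.037617 = 0.069817
r_USD = 6.98%

6.98%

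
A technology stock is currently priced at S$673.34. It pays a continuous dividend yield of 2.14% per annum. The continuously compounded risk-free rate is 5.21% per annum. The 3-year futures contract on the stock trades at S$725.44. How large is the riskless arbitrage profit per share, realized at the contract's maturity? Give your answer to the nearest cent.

S$12.86 per share

Fair futures: F* = S·e^(carry·T), with carry = (r − q) = 0.0521 − 0.0214 = 0.0307
F* = 673.34 · e^(0.0307 × 3) = 673.34 · e^0.092100 = 673.34 × 1.096474 = S$738.2998
Market S$725.44 < fair S$738.2998: forward underpriced → reverse cash-and-carry (short spot, go long the forward).
At maturity, profit = |F_mkt − F*| = |725.44 − 738.2998| = S$12.86 per share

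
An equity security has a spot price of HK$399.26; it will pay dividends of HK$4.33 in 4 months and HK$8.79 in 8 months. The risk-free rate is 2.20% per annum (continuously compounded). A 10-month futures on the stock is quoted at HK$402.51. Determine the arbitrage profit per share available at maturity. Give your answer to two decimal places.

HK$9.06 per share

PV(dividends) I = 4.33·e^(−0.0220·4/12) + 8.79·e^(−0.0220·8/12) = 12.9604
Fair futures F* = (S − I)·e^(rT) = (399.26 − 12.9604)·e^0.018333 = 386.2996 × 1.018502 = 393.4469
Market HK$402.51 > fair 393.4469: forward overpriced → cash-and-carry (borrow at r, buy the stock and collect the dividends, short the forward).
Profit at T = |F_mkt − F*| = |402.51 − 393.4469| = HK$9.06 per share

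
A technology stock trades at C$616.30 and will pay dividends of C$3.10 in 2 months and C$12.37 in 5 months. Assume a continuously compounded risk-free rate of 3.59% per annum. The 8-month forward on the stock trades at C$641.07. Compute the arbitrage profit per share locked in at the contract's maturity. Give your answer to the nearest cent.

C$25.48 per share

PV(dividends) I = 3.10·e^(−0.0359·2/12) + 12.37·e^(−0.0359·5/12) = 15.2678
Fair forward F* = (S − I)·e^(rT) = (616.30 − 15.2678)·e^0.023933 = 601.0322 × 1.024222 = 615.5904
Market C$641.07 > fair 615.5904: forward overpriced → cash-and-carry (borrow at r, buy the stock and collect the dividends, short the forward).
Profit at T = |F_mkt − F*| = |641.07 − 615.5904| = C$25.48 per share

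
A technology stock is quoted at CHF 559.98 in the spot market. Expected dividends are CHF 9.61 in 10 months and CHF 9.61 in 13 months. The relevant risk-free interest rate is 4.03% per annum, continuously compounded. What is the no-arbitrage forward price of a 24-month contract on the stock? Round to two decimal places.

CHF 586.94

PV(dividends) I = 9.61·e^(−0.0403·10/12) + 9.61·e^(−0.0403·13/12)
I = 9.2926 + 9.1995 = 18.4921
F = (S − I)·e^(rT) = (559.98 − 18.4921) · e^(0.0403·24/12)
= 541.4879 · e^0.080600 = 541.4879 × 1.083937 = CHF 586.94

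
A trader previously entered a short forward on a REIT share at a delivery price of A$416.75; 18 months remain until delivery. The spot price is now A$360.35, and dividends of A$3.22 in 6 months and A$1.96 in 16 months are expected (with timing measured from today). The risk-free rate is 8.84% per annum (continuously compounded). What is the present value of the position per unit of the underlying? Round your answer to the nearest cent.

PV(remaining dividends) I = 3.22·e^(−0.0884·6/12) + 1.96·e^(−0.0884·16/12) = 4.8229
Current forward F = (S − I)·e^(rT) = (360.35 − 4.8229)·e^(0.0884·18/12) = 355.5271 × 1.141793 = 405.9384
Value (long) = (F − K)·e^(−rT) = (405.9384 − 416.75) × 0.875815 = -9.4690
Short position value = −(long value) = A$9.47

A$9.47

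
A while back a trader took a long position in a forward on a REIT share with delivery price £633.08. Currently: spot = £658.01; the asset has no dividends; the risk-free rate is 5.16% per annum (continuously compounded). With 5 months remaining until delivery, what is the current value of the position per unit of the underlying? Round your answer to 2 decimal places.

Current fair forward for the remaining 5 months: F = S·e^(r·T), r = 0.0516
F = 658.01 · e^(0.0516 × 5/12) = 658.01 × 1.021733 = 672.3105
Value of long forward = (F − K)·e^(−rT) = (672.3105 − 633.08) · e^(−0.0516·5/12)
= 39.2305 × 0.978729 = 38.40

£38.40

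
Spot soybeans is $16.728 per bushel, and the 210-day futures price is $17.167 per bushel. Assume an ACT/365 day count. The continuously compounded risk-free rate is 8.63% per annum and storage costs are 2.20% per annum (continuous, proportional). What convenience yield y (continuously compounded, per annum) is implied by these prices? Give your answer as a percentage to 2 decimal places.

F = S·e^((r+u−y)T) ⇒ (r+u−y) = ln(F/S)/T
ln(17.167/16.728) = 0.025905; /T ⇒ 0.045025
y = r + u − ln(F/S)/T = 0.0863 + 0.0220 − 0.045025 = 0.063275
y = 6.33%

6.33%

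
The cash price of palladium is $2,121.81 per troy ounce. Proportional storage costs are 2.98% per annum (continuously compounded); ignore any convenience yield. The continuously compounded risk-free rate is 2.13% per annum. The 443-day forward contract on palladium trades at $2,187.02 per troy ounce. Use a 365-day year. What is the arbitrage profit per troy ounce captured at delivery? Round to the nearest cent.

$70.55 per troy ounce

Fair forward: F* = S·e^(carry·T), with carry = (r + u) = 0.0213 + 0.0298 = 0.0511
F* = 2121.81 · e^(0.0511 × 443/365) = 2121.81 · e^0.06202000 = 2121.81 × 1.06398362 = $2257.5711
Market $2187.02 < fair $2257.5711: forward underpriced → reverse cash-and-carry (short spot, go long the forward).
At maturity, profit = |F_mkt − F*| = |2187.02 − 2257.5711| = $70.55 per troy ounce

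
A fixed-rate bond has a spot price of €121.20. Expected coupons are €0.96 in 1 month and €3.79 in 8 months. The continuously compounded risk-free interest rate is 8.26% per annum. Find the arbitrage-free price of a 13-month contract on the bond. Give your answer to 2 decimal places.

€127.58

PV(coupons) I = 0.96·e^(−0.0826·1/12) + 3.79·e^(−0.0826·8/12)
I = 0.9534 + 3.5869 = 4.5403
F = (S − I)·e^(rT) = (121.20 − 4.5403) · e^(0.0826·13/12)
= 116.6597 · e^0.089483 = 116.6597 × 1.093609 = €127.58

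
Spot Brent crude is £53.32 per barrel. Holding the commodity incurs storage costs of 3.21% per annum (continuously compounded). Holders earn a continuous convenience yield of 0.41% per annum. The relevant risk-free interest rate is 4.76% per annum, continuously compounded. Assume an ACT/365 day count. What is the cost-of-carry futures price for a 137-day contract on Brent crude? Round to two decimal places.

£54.85 per barrel

Net carry = r + u − y = 0.0476 + 0.0321 − 0.0041 = 0.0756
F = S·e^((r+u−y)T) = 53.32 · e^(0.0756 × 137/365) = 53.32 · e^0.028376
= 53.32 × 1.028782 = £54.85 per barrel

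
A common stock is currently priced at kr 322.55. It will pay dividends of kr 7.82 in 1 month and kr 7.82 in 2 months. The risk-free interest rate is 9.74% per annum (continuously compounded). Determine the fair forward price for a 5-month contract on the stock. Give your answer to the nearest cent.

PV(dividends) I = 7.82·e^(−0.0974·1/12) + 7.82·e^(−0.0974·2/12)
I = 7.7568 + 7.6941 = 15.4509
F = (S − I)·e^(rT) = (322.55 − 15.4509) · e^(0.0974·5/12)
= 307.0991 · e^0.040583 = 307.0991 × 1.041418 = kr 319.82

kr 319.82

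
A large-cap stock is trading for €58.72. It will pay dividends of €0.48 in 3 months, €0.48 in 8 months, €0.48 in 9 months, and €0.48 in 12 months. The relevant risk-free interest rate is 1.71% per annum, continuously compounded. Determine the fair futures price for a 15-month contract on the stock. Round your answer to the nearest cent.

€58.05

PV(dividends) I = 0.48·e^(−0.0171·3/12) + 0.48·e^(−0.0171·8/12) + 0.48·e^(−0.0171·9/12) + 0.48·e^(−0.0171·12/12)
I = 0.4780 + 0.4746 + 0.4739 + 0.4719 = 1.8984
F = (S − I)·e^(rT) = (58.72 − 1.8984) · e^(0.0171·15/12)
= 56.8216 · e^0.021375 = 56.8216 × 1.021605 = €58.05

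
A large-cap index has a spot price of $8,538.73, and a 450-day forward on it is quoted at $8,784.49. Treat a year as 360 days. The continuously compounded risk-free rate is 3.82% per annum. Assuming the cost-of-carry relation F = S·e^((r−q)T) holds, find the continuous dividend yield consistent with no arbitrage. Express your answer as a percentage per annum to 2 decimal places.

1.55%

From F = S·e^((r−q)T): (r − q) = ln(F/S)/T
ln(8784.49/8538.73) = ln(1.028782) = 0.028376
(r − q) = 0.028376 / (450/360) = 0.022701
q = r − ln(F/S)/T = 0.0382 − 0.022701 = 0.015499
q = 1.55%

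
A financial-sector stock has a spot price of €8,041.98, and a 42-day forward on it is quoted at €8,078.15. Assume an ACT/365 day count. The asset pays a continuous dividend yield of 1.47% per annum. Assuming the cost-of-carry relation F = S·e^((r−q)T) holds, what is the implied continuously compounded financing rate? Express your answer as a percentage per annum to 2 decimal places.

From F = S·e^((r−q)T): (r − q) = ln(F/S)/T
ln(8078.15/8041.98) = ln(1.004498) = 0.004488
(r − q) = 0.004488 / (42/365) = 0.039003
r = ln(F/S)/T + q = 0.039003 + 0.0147 = 0.053703
r = 5.37%

5.37%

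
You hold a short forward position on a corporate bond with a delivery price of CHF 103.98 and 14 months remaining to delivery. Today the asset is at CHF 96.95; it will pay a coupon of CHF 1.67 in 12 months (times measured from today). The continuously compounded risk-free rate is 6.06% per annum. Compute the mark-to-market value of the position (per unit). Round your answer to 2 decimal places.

PV(remaining coupons) I = 1.67·e^(−0.0606·12/12) = 1.5718
Current forward F = (S − I)·e^(rT) = (96.95 − 1.5718)·e^(0.0606·14/12) = 95.3782 × 1.073259 = 102.3655
Value (long) = (F − K)·e^(−rT) = (102.3655 − 103.98) × 0.931741 = -1.5043
Short position value = −(long value) = CHF 1.50

CHF 1.50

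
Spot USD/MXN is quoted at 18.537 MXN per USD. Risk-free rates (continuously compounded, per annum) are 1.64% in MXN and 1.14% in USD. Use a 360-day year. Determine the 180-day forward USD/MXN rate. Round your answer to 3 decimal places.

F = S·e^((r_MXN − r_USD)T) = 18.537 · e^((0.0164 − 0.0114) × 180/360)
= 18.537 · e^0.002500 = 18.537 × 1.002503
F = 18.583 MXN per USD

18.583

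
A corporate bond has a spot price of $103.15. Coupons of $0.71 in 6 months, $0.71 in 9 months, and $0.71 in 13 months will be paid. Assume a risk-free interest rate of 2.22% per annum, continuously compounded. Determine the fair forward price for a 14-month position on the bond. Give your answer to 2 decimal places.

$103.71

PV(coupons) I = 0.71·e^(−0.0222·6/12) + 0.71·e^(−0.0222·9/12) + 0.71·e^(−0.0222·13/12)
I = 0.7022 + 0.6983 + 0.6931 = 2.0936
F = (S − I)·e^(rT) = (103.15 − 2.0936) · e^(0.0222·14/12)
= 101.0564 · e^0.025900 = 101.0564 × 1.026238 = $103.71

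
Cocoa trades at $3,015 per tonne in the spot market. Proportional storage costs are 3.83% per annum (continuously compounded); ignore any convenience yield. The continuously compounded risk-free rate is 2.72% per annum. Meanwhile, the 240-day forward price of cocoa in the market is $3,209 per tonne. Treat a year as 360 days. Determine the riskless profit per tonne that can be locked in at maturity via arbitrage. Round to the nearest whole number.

Fair forward: F* = S·e^(carry·T), with carry = (r + u) = 0.0272 + 0.0383 = 0.0655
F* = 3015 · e^(0.0655 × 240/360) = 3015 · e^0.043667 = 3015 × 1.044634 = $3149.5715
Market $3209 > fair $3149.5715: forward overpriced → cash-and-carry (buy spot, short the forward).
At maturity, profit = |F_mkt − F*| = |3209 − 3149.5715| = $59 per tonne

$59 per tonne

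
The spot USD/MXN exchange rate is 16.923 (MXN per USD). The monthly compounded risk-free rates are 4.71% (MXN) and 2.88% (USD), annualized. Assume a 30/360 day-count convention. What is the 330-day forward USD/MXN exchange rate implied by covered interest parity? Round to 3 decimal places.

By covered interest parity, F = S · (1+r_MXN/12)^(12T) / (1+r_USD/12)^(12T)
= 16.923 × 1.044032 / 1.026719 = 16.923 × 1.016862
F = 17.208 MXN per USD

17.208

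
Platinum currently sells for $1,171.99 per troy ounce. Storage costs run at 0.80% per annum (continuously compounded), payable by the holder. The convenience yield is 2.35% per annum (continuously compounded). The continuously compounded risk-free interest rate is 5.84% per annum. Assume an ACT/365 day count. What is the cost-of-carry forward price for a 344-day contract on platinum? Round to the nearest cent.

Net carry = r + u − y = 0.0584 + 0.0080 − 0.0235 = 0.0429
F = S·e^((r+u−y)T) = 1171.99 · e^(0.0429 × 344/365) = 1171.99 · e^0.04043178
= 1171.99 × 1.04126027 = $1,220.35 per troy ounce

$1,220.35 per troy ounce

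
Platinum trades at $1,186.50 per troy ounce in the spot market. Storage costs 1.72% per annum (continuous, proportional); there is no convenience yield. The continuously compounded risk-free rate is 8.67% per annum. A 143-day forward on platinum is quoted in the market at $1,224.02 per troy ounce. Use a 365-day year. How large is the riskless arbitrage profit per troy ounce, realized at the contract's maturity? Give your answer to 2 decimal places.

$11.77 per troy ounce

Fair forward: F* = S·e^(carry·T), with carry = (r + u) = 0.0867 + 0.0172 = 0.1039
F* = 1186.50 · e^(0.1039 × 143/365) = 1186.50 · e^0.04070603 = 1186.50 × 1.04154588 = $1235.7942
Market $1224.02 < fair $1235.7942: forward underpriced → reverse cash-and-carry (short spot, go long the forward).
At maturity, profit = |F_mkt − F*| = |1224.02 − 1235.7942| = $11.77 per troy ounce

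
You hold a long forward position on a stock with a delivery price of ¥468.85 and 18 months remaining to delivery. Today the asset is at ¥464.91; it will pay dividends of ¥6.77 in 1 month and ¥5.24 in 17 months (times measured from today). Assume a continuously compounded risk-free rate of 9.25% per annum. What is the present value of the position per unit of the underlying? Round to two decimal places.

PV(remaining dividends) I = 6.77·e^(−0.0925·1/12) + 5.24·e^(−0.0925·17/12) = 11.3144
Current forward F = (S − I)·e^(rT) = (464.91 − 11.3144)·e^(0.0925·18/12) = 453.5956 × 1.148837 = 521.1074
Value (long) = (F − K)·e^(−rT) = (521.1074 − 468.85) × 0.870446 = 45.4872
Value = ¥45.49

¥45.49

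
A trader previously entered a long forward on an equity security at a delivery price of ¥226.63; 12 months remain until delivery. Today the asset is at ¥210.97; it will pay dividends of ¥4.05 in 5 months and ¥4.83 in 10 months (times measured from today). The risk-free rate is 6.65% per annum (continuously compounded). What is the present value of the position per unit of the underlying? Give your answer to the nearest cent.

PV(remaining dividends) I = 4.05·e^(−0.0665·5/12) + 4.83·e^(−0.0665·10/12) = 8.5089
Current forward F = (S − I)·e^(rT) = (210.97 − 8.5089)·e^(0.0665·12/12) = 202.4611 × 1.068761 = 216.3825
Value (long) = (F − K)·e^(−rT) = (216.3825 − 226.63) × 0.935663 = -9.5882
Value = -¥9.59

-¥9.59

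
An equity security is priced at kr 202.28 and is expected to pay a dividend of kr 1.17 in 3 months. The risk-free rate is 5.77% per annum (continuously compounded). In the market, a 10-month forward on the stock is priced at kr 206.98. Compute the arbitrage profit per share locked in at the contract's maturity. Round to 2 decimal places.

PV(dividends) I = 1.17·e^(−0.0577·3/12) = 1.1532
Fair forward F* = (S − I)·e^(rT) = (202.28 − 1.1532)·e^0.048083 = 201.1268 × 1.049258 = 211.0339
Market kr 206.98 < fair 211.0339: forward underpriced → reverse cash-and-carry (short the stock, invest proceeds at r, pay the dividends, go long the forward).
Profit at T = |F_mkt − F*| = |206.98 − 211.0339| = kr 4.05 per share

kr 4.05 per share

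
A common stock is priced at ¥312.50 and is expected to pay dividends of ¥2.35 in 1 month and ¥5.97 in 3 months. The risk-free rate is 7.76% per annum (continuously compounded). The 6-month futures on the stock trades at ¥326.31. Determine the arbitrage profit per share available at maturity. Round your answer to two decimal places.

PV(dividends) I = 2.35·e^(−0.0776·1/12) + 5.97·e^(−0.0776·3/12) = 8.1902
Fair futures F* = (S − I)·e^(rT) = (312.50 − 8.1902)·e^0.038800 = 304.3098 × 1.039563 = 316.3492
Market ¥326.31 > fair 316.3492: forward overpriced → cash-and-carry (borrow at r, buy the stock and collect the dividends, short the forward).
Profit at T = |F_mkt − F*| = |326.31 − 316.3492| = ¥9.96 per share

¥9.96 per share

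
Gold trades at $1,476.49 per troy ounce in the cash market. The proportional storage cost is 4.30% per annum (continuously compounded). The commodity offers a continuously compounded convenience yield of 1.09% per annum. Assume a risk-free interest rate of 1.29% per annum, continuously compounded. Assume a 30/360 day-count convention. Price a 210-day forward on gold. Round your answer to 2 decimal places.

$1,515.76 per troy ounce

Net carry = r + u − y = 0.0129 + 0.0430 − 0.0109 = 0.0450
F = S·e^((r+u−y)T) = 1476.49 · e^(0.0450 × 210/360) = 1476.49 · e^0.02625000
= 1476.49 × 1.02659757 = $1,515.76 per troy ounce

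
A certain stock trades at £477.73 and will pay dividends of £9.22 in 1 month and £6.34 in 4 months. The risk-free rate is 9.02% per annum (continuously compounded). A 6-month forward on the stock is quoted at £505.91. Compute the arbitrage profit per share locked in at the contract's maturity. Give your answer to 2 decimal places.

PV(dividends) I = 9.22·e^(−0.0902·1/12) + 6.34·e^(−0.0902·4/12) = 15.3032
Fair forward F* = (S − I)·e^(rT) = (477.73 − 15.3032)·e^0.045100 = 462.4268 × 1.046132 = 483.7595
Market £505.91 > fair 483.7595: forward overpriced → cash-and-carry (borrow at r, buy the stock and collect the dividends, short the forward).
Profit at T = |F_mkt − F*| = |505.91 − 483.7595| = £22.15 per share

£22.15 per share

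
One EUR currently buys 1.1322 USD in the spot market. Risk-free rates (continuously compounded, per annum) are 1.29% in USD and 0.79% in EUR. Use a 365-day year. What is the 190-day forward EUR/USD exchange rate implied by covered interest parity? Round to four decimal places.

1.1352

F = S·e^((r_USD − r_EUR)T) = 1.1322 · e^((0.0129 − 0.0079) × 190/365)
= 1.1322 · e^0.002603 = 1.1322 × 1.002606
F = 1.1352 USD per EUR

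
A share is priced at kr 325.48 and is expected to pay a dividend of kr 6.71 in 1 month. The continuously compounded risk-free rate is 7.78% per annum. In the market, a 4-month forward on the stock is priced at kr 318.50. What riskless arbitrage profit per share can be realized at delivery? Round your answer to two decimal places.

PV(dividends) I = 6.71·e^(−0.0778·1/12) = 6.6666
Fair forward F* = (S − I)·e^(rT) = (325.48 − 6.6666)·e^0.025933 = 318.8134 × 1.026272 = 327.1893
Market kr 318.50 < fair 327.1893: forward underpriced → reverse cash-and-carry (short the stock, invest proceeds at r, pay the dividends, go long the forward).
Profit at T = |F_mkt − F*| = |318.50 − 327.1893| = kr 8.69 per share

kr 8.69 per share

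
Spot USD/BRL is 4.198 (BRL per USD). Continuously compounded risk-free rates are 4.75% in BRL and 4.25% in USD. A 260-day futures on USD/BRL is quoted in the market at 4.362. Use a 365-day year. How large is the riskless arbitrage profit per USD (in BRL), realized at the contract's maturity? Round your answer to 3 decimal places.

0.149 per USD (in BRL)

Fair futures: F* = S·e^(carry·T), with carry = (r_BRL − r_USD) = 0.0475 − 0.0425 = 0.0050
F* = 4.198 · e^(0.0050 × 260/365) = 4.198 · e^0.003562 = 4.198 × 1.003568 = 4.2130
Market 4.362 > fair 4.2130: forward overpriced → cash-and-carry (buy spot, short the forward).
At maturity, profit = |F_mkt − F*| = |4.362 − 4.2130| = 0.149 per USD (in BRL)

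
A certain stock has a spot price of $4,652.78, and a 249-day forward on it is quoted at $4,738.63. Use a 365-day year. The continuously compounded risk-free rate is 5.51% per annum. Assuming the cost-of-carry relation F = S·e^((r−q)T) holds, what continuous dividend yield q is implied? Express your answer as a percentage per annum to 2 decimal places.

From F = S·e^((r−q)T): (r − q) = ln(F/S)/T
ln(4738.63/4652.78) = ln(1.018451) = 0.018283
(r − q) = 0.018283 / (249/365) = 0.026800
q = r − ln(F/S)/T = 0.0551 − 0.026800 = 0.028300
q = 2.83%

2.83%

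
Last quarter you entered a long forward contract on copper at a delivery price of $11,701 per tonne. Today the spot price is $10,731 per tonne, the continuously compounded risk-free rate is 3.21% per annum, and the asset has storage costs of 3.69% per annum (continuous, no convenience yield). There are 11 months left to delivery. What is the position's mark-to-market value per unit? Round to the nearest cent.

-$261.53 per tonne

Current fair forward for the remaining 11 months: F = S·e^((r + u)·T), (r + u) = 0.0321 + 0.0369 = 0.0690
F = 10731 · e^(0.0690 × 11/12) = 10731 × 1.06529313 = 11431.6606
Value of long forward = (F − K)·e^(−rT) = (11431.6606 − 11701) · e^(−0.0321·11/12)
= -269.3394 × 0.97100370 = -261.53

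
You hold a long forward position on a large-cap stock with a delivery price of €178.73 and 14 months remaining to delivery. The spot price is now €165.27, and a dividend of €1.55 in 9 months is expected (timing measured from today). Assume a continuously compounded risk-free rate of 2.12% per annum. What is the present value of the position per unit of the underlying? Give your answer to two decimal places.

PV(remaining dividends) I = 1.55·e^(−0.0212·9/12) = 1.5255
Current forward F = (S − I)·e^(rT) = (165.27 − 1.5255)·e^(0.0212·14/12) = 163.7445 × 1.025042 = 167.8450
Value (long) = (F − K)·e^(−rT) = (167.8450 − 178.73) × 0.975570 = -10.6191
Value = -€10.62

-€10.62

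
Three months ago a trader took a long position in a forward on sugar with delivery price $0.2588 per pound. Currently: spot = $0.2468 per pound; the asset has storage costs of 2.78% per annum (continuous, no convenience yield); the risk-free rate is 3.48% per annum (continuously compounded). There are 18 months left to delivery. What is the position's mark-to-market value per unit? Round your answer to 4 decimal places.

Current fair forward for the remaining 18 months: F = S·e^((r + u)·T), (r + u) = 0.0348 + 0.0278 = 0.0626
F = 0.2468 · e^(0.0626 × 18/12) = 0.2468 × 1.098450 = 0.2711
Value of long forward = (F − K)·e^(−rT) = (0.2711 − 0.2588) · e^(−0.0348·18/12)
= 0.0123 × 0.949139 = 0.0117

$0.0117 per pound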